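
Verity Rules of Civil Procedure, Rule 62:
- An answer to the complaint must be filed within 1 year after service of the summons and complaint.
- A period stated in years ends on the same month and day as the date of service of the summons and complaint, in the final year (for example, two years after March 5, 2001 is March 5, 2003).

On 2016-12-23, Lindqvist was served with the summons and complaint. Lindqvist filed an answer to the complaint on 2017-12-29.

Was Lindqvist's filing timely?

No

1 year after 2016-12-23 is December 23, 2017.
The deadline is December 23, 2017; the filing on December 29, 2017 is after that date.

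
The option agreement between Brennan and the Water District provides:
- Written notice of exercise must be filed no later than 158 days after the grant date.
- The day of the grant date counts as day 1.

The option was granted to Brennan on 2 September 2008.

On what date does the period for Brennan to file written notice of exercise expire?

February 6, 2009

Counting 2 September 2008 as day 1, day 158 is February 6, 2009.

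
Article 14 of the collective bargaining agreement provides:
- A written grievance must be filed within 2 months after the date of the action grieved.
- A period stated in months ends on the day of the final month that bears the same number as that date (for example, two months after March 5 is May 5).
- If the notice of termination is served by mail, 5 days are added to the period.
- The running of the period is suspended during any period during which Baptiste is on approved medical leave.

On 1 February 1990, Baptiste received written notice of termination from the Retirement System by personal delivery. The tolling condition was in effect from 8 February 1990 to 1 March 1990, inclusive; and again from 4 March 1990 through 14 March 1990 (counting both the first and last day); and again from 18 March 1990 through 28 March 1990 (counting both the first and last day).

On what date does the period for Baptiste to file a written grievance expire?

2 months after 1 February 1990 is April 1, 1990.
Service was not by mail, so no mail extension applies.
From February 8, 1990 through March 1, 1990 inclusive is 22 days; tolling adds 22 days: April 1, 1990 + 22 days = April 23, 1990.
From March 4, 1990 through March 14, 1990 inclusive is 11 days; tolling adds 11 days: April 23, 1990 + 11 days = May 4, 1990.
From March 18, 1990 through March 28, 1990 inclusive is 11 days; tolling adds 11 days: May 4, 1990 + 11 days = May 15, 1990.

May 15, 1990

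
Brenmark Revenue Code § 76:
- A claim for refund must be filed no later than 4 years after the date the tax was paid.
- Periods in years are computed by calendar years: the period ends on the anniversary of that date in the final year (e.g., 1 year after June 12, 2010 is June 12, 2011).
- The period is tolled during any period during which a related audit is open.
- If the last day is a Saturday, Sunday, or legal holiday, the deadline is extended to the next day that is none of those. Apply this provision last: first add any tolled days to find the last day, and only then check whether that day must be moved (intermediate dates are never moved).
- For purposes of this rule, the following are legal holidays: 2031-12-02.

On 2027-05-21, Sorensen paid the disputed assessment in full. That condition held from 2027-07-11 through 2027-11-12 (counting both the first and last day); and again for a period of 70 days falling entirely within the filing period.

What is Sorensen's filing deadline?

4 years after 2027-05-21 is May 21, 2031.
From July 11, 2027 through November 12, 2027 inclusive is 125 days; tolling adds 125 days: May 21, 2031 + 125 days = September 23, 2031.
Tolling adds 70 days: September 23, 2031 + 70 days = December 2, 2031.
December 2, 2031 is a listed holiday. The next qualifying day is December 3, 2031.

December 3, 2031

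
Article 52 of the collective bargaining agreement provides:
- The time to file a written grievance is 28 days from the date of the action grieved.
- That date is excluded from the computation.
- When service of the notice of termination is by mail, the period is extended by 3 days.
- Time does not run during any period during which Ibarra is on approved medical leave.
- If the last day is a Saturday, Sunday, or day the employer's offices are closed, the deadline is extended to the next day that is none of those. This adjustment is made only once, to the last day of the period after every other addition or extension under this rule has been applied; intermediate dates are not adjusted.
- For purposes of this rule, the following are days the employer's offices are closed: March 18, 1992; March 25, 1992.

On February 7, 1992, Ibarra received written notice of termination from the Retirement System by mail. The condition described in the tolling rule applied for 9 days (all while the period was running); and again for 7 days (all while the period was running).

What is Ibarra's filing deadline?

March 26, 1992

28 days after February 7, 1992 is March 6, 1992.
Service was by mail, adding 3 days: March 6, 1992 + 3 days = March 9, 1992.
Tolling adds 9 days: March 9, 1992 + 9 days = March 18, 1992.
Tolling adds 7 days: March 18, 1992 + 7 days = March 25, 1992.
March 25, 1992 is a listed holiday. The next qualifying day is March 26, 1992.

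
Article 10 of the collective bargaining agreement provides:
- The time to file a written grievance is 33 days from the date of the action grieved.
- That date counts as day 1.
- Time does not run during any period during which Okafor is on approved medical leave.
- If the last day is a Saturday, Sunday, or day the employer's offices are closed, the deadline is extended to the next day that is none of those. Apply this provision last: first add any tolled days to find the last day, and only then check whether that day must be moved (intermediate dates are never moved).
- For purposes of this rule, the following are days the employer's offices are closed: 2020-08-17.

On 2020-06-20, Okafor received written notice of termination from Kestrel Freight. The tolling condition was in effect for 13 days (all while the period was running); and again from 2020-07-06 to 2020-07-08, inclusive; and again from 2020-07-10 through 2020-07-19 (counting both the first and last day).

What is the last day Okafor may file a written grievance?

August 18, 2020

Counting 2020-06-20 as day 1, day 33 is July 22, 2020.
Tolling adds 13 days: July 22, 2020 + 13 days = August 4, 2020.
From July 6, 2020 through July 8, 2020 inclusive is 3 days; tolling adds 3 days: August 4, 2020 + 3 days = August 7, 2020.
From July 10, 2020 through July 19, 2020 inclusive is 10 days; tolling adds 10 days: August 7, 2020 + 10 days = August 17, 2020.
August 17, 2020 is a listed holiday. The next qualifying day is August 18, 2020.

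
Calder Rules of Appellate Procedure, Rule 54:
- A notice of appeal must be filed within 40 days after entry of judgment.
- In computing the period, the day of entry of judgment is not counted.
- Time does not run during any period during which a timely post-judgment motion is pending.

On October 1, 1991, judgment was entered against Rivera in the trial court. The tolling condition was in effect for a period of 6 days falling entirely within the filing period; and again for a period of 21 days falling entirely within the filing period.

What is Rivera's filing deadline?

40 days after October 1, 1991 is November 10, 1991.
Tolling adds 6 days: November 10, 1991 + 6 days = November 16, 1991.
Tolling adds 21 days: November 16, 1991 + 21 days = December 7, 1991.

December 7, 1991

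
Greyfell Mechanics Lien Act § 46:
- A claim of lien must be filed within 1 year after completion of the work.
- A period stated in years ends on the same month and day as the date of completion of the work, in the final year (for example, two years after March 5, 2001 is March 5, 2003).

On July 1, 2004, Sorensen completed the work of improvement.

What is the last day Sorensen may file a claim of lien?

July 1, 2005

1 year after July 1, 2004 is July 1, 2005.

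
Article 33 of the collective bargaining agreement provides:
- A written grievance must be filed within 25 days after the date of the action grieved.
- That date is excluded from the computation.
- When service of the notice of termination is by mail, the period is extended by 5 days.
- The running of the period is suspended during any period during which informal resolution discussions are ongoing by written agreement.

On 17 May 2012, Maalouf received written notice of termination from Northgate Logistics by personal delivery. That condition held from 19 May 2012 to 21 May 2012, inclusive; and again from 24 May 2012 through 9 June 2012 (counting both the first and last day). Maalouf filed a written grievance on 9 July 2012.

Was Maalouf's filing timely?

No

25 days after 17 May 2012 is June 11, 2012.
Service was not by mail, so no mail extension applies.
From May 19, 2012 through May 21, 2012 inclusive is 3 days; tolling adds 3 days: June 11, 2012 + 3 days = June 14, 2012.
From May 24, 2012 through June 9, 2012 inclusive is 17 days; tolling adds 17 days: June 14, 2012 + 17 days = July 1, 2012.
The deadline is July 1, 2012; the filing on July 9, 2012 is after that date.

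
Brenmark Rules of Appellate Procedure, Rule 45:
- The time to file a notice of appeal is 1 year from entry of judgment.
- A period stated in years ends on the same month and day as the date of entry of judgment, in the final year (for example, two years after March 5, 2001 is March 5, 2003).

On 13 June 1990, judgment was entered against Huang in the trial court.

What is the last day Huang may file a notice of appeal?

1 year after 13 June 1990 is June 13, 1991.

June 13, 1991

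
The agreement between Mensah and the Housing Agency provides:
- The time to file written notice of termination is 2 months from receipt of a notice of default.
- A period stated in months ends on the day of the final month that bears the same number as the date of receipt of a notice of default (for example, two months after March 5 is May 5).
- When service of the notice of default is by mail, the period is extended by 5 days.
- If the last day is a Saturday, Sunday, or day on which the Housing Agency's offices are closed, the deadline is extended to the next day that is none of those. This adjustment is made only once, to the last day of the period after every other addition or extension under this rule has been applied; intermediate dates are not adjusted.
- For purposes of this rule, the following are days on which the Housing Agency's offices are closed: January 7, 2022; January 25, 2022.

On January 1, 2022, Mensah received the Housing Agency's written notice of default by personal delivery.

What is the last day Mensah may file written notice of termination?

March 1, 2022

2 months after January 1, 2022 is March 1, 2022.
Service was not by mail, so no mail extension applies.
March 1, 2022 is a Tuesday and not a day on which the Housing Agency's offices are closed, so no extension applies.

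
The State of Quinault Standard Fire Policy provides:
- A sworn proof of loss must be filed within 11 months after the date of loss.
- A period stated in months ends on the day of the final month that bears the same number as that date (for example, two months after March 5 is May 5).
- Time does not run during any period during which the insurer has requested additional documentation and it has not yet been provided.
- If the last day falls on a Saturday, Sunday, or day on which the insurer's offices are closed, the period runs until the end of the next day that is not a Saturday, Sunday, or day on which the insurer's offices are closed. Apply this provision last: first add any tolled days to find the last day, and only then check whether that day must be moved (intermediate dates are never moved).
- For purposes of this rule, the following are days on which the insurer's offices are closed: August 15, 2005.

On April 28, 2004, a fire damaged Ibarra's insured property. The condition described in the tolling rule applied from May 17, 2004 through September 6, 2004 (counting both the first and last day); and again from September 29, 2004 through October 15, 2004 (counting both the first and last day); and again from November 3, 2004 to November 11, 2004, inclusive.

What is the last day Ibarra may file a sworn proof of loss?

August 16, 2005

11 months after April 28, 2004 is March 28, 2005.
From May 17, 2004 through September 6, 2004 inclusive is 113 days; tolling adds 113 days: March 28, 2005 + 113 days = July 19, 2005.
From September 29, 2004 through October 15, 2004 inclusive is 17 days; tolling adds 17 days: July 19, 2005 + 17 days = August 5, 2005.
From November 3, 2004 through November 11, 2004 inclusive is 9 days; tolling adds 9 days: August 5, 2005 + 9 days = August 14, 2005.
August 14, 2005 is Sunday; August 15, 2005 is a listed holiday. The next qualifying day is August 16, 2005.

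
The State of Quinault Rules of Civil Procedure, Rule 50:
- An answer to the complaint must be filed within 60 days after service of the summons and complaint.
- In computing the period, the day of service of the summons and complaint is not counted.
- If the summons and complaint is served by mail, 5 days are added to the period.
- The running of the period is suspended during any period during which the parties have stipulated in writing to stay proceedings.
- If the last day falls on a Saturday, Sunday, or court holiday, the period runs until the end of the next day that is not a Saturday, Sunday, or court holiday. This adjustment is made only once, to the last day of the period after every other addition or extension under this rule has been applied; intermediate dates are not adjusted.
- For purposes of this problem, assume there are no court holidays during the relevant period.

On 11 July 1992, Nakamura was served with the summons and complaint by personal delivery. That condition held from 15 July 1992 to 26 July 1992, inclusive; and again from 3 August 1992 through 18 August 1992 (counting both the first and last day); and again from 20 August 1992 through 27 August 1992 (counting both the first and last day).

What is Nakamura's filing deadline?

October 15, 1992

60 days after 11 July 1992 is September 9, 1992.
Service was not by mail, so no mail extension applies.
From July 15, 1992 through July 26, 1992 inclusive is 12 days; tolling adds 12 days: September 9, 1992 + 12 days = September 21, 1992.
From August 3, 1992 through August 18, 1992 inclusive is 16 days; tolling adds 16 days: September 21, 1992 + 16 days = October 7, 1992.
From August 20, 1992 through August 27, 1992 inclusive is 8 days; tolling adds 8 days: October 7, 1992 + 8 days = October 15, 1992.
October 15, 1992 is a Thursday and not a court holiday, so no extension applies.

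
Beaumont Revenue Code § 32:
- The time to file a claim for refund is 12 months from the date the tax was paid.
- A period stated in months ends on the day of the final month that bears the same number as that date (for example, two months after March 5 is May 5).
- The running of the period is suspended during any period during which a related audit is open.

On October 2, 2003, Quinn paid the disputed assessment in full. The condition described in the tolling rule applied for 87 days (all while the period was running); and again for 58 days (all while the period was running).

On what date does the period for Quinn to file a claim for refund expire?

February 24, 2005

12 months after October 2, 2003 is October 2, 2004.
Tolling adds 87 days: October 2, 2004 + 87 days = December 28, 2004.
Tolling adds 58 days: December 28, 2004 + 58 days = February 24, 2005.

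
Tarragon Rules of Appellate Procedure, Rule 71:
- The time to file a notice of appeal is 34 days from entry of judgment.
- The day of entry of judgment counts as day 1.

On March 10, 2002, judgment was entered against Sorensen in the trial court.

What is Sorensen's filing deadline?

Counting March 10, 2002 as day 1, day 34 is April 12, 2002.

April 12, 2002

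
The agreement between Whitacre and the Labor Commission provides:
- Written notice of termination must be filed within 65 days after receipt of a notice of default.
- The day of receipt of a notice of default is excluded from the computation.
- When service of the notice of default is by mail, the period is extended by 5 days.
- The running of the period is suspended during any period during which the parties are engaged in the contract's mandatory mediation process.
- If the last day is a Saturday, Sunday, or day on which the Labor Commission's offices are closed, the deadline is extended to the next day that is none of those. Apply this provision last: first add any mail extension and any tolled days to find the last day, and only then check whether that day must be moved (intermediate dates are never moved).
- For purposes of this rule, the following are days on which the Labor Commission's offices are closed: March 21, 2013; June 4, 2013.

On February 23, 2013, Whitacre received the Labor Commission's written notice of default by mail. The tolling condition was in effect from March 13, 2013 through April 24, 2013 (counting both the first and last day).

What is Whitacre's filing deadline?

June 17, 2013

65 days after February 23, 2013 is April 29, 2013.
Service was by mail, adding 5 days: April 29, 2013 + 5 days = May 4, 2013.
From March 13, 2013 through April 24, 2013 inclusive is 43 days; tolling adds 43 days: May 4, 2013 + 43 days = June 16, 2013.
June 16, 2013 is Sunday. The next qualifying day is June 17, 2013.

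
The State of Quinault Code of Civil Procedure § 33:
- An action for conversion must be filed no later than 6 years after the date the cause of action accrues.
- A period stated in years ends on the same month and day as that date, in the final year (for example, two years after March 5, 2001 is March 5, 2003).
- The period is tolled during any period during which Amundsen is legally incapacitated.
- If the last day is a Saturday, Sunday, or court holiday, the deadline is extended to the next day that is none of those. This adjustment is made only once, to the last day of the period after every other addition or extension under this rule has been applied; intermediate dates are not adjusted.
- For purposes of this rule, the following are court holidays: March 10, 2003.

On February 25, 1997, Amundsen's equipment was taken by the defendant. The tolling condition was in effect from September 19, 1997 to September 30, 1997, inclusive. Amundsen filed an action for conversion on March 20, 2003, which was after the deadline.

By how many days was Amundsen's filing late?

9 days

6 years after February 25, 1997 is February 25, 2003.
From September 19, 1997 through September 30, 1997 inclusive is 12 days; tolling adds 12 days: February 25, 2003 + 12 days = March 9, 2003.
March 9, 2003 is Sunday; March 10, 2003 is a listed holiday. The next qualifying day is March 11, 2003.
The deadline is March 11, 2003; from March 11, 2003 to March 20, 2003 is 9 days.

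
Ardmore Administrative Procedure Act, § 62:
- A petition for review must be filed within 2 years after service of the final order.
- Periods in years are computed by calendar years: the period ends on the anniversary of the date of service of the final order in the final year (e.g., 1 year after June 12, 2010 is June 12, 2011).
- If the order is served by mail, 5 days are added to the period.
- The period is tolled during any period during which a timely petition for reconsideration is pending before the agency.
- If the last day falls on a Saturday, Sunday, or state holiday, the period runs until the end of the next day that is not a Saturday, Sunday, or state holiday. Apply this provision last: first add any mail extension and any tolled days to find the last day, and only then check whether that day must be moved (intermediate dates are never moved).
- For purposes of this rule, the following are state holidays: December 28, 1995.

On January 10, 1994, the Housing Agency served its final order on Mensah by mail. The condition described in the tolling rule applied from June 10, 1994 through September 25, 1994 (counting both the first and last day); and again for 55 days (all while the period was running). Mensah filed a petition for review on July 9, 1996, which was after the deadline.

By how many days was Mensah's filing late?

2 years after January 10, 1994 is January 10, 1996.
Service was by mail, adding 5 days: January 10, 1996 + 5 days = January 15, 1996.
From June 10, 1994 through September 25, 1994 inclusive is 108 days; tolling adds 108 days: January 15, 1996 + 108 days = May 2, 1996.
Tolling adds 55 days: May 2, 1996 + 55 days = June 26, 1996.
June 26, 1996 is a Wednesday and not a state holiday, so no extension applies.
The deadline is June 26, 1996; from June 26, 1996 to July 9, 1996 is 13 days.

13 days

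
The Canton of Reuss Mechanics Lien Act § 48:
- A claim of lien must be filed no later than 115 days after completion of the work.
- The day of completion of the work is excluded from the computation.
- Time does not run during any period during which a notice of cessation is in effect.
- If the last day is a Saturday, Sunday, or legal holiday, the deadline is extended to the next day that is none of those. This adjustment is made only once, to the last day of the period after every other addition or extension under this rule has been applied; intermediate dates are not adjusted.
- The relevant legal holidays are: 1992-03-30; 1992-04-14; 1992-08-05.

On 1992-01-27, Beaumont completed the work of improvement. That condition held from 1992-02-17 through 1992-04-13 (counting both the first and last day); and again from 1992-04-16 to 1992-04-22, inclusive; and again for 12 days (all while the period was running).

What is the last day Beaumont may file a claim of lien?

August 6, 1992

115 days after 1992-01-27 is May 21, 1992.
From February 17, 1992 through April 13, 1992 inclusive is 57 days; tolling adds 57 days: May 21, 1992 + 57 days = July 17, 1992.
From April 16, 1992 through April 22, 1992 inclusive is 7 days; tolling adds 7 days: July 17, 1992 + 7 days = July 24, 1992.
Tolling adds 12 days: July 24, 1992 + 12 days = August 5, 1992.
August 5, 1992 is a listed holiday. The next qualifying day is August 6, 1992.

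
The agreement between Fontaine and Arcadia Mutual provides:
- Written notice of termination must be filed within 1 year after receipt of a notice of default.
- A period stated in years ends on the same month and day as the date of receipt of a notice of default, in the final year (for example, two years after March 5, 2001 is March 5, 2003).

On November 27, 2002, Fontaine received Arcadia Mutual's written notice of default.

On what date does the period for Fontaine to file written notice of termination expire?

1 year after November 27, 2002 is November 27, 2003.

November 27, 2003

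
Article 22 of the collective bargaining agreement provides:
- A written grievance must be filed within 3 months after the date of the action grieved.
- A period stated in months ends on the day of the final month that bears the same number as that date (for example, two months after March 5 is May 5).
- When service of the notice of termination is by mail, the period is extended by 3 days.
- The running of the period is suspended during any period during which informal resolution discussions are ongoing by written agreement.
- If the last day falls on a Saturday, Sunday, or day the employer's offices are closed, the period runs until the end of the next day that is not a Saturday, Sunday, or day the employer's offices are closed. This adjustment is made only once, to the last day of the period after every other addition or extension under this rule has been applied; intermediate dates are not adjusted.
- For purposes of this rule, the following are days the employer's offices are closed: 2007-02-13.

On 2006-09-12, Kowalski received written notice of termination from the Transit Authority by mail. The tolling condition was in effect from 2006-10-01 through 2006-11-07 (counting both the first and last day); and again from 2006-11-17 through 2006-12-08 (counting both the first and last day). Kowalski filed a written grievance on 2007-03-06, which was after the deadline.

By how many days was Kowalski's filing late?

20 days

3 months after 2006-09-12 is December 12, 2006.
Service was by mail, adding 3 days: December 12, 2006 + 3 days = December 15, 2006.
From October 1, 2006 through November 7, 2006 inclusive is 38 days; tolling adds 38 days: December 15, 2006 + 38 days = January 22, 2007.
From November 17, 2006 through December 8, 2006 inclusive is 22 days; tolling adds 22 days: January 22, 2007 + 22 days = February 13, 2007.
February 13, 2007 is a listed holiday. The next qualifying day is February 14, 2007.
The deadline is February 14, 2007; from February 14, 2007 to March 6, 2007 is 20 days.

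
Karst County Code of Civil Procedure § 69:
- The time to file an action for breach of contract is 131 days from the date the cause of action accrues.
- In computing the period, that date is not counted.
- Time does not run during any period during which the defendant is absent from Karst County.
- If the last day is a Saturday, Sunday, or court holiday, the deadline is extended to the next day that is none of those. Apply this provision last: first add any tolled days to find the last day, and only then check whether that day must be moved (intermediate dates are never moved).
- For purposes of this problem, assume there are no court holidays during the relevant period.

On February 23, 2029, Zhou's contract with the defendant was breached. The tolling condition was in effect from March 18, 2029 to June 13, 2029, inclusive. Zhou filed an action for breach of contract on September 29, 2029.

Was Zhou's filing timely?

131 days after February 23, 2029 is July 4, 2029.
From March 18, 2029 through June 13, 2029 inclusive is 88 days; tolling adds 88 days: July 4, 2029 + 88 days = September 30, 2029.
September 30, 2029 is Sunday. The next qualifying day is October 1, 2029.
The deadline is October 1, 2029; the filing on September 29, 2029 is on or before that date.

Yes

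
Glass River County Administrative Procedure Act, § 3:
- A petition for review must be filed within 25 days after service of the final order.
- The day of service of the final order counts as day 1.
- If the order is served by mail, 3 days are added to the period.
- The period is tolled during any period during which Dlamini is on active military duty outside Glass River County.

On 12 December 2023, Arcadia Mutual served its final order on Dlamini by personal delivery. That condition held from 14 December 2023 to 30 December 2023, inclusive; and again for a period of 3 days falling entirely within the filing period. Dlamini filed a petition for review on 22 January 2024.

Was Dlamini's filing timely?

Yes

Counting 12 December 2023 as day 1, day 25 is January 5, 2024.
Service was not by mail, so no mail extension applies.
From December 14, 2023 through December 30, 2023 inclusive is 17 days; tolling adds 17 days: January 5, 2024 + 17 days = January 22, 2024.
Tolling adds 3 days: January 22, 2024 + 3 days = January 25, 2024.
The deadline is January 25, 2024; the filing on January 22, 2024 is on or before that date.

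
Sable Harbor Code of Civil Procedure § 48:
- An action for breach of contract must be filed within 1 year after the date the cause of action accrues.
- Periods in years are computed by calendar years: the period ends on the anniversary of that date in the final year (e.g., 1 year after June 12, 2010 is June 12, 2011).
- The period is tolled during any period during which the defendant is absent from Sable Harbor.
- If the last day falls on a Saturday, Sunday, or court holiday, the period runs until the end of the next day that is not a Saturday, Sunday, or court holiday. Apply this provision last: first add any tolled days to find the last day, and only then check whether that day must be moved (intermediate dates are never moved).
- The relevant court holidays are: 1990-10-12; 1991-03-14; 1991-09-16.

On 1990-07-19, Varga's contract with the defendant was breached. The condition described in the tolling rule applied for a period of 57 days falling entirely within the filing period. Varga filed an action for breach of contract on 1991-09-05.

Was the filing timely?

1 year after 1990-07-19 is July 19, 1991.
Tolling adds 57 days: July 19, 1991 + 57 days = September 14, 1991.
September 14, 1991 is Saturday; September 15, 1991 is Sunday; September 16, 1991 is a listed holiday. The next qualifying day is September 17, 1991.
The deadline is September 17, 1991; the filing on September 5, 1991 is on or before that date.

Yes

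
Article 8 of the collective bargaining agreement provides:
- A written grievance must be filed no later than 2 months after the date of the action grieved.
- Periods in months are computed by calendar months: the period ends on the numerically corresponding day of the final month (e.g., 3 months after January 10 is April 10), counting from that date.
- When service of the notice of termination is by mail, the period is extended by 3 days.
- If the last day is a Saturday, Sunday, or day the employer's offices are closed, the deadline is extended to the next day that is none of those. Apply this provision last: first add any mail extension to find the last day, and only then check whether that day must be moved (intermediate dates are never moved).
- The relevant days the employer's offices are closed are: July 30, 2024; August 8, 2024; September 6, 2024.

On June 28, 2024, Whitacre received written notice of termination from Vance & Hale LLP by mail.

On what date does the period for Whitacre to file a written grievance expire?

September 2, 2024

2 months after June 28, 2024 is August 28, 2024.
Service was by mail, adding 3 days: August 28, 2024 + 3 days = August 31, 2024.
August 31, 2024 is Saturday; September 1, 2024 is Sunday. The next qualifying day is September 2, 2024.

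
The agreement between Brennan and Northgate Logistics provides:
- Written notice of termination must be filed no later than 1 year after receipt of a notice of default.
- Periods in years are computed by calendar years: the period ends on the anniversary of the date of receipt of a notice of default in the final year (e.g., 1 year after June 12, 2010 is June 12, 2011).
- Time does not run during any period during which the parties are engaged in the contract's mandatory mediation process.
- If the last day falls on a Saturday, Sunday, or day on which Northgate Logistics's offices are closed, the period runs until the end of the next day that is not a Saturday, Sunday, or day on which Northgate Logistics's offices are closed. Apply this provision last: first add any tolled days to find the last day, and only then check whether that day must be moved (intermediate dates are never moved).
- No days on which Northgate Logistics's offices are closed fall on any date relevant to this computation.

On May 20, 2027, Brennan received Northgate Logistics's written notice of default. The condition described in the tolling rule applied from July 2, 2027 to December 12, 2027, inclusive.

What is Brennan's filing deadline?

1 year after May 20, 2027 is May 20, 2028.
From July 2, 2027 through December 12, 2027 inclusive is 164 days; tolling adds 164 days: May 20, 2028 + 164 days = October 31, 2028.
October 31, 2028 is a Tuesday and not a day on which Northgate Logistics's offices are closed, so no extension applies.

October 31, 2028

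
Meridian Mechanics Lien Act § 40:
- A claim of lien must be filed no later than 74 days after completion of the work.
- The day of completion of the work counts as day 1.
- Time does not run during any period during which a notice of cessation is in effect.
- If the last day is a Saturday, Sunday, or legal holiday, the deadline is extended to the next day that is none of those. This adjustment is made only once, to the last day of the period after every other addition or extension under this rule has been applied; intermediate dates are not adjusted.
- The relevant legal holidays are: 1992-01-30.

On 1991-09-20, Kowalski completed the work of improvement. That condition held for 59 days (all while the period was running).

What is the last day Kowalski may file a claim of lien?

January 31, 1992

Counting 1991-09-20 as day 1, day 74 is December 2, 1991.
Tolling adds 59 days: December 2, 1991 + 59 days = January 30, 1992.
January 30, 1992 is a listed holiday. The next qualifying day is January 31, 1992.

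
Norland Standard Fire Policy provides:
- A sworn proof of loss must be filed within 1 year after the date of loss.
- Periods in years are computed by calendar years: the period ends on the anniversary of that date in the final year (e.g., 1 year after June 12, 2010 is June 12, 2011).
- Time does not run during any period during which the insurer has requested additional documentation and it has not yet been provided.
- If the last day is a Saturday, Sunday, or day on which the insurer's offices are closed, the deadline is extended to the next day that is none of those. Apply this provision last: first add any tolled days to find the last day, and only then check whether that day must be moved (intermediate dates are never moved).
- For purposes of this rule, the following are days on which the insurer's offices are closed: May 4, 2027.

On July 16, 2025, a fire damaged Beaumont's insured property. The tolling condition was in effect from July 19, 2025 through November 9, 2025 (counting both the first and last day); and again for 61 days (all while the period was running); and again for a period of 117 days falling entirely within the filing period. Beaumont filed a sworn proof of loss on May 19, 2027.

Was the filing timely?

No

1 year after July 16, 2025 is July 16, 2026.
From July 19, 2025 through November 9, 2025 inclusive is 114 days; tolling adds 114 days: July 16, 2026 + 114 days = November 7, 2026.
Tolling adds 61 days: November 7, 2026 + 61 days = January 7, 2027.
Tolling adds 117 days: January 7, 2027 + 117 days = May 4, 2027.
May 4, 2027 is a listed holiday. The next qualifying day is May 5, 2027.
The deadline is May 5, 2027; the filing on May 19, 2027 is after that date.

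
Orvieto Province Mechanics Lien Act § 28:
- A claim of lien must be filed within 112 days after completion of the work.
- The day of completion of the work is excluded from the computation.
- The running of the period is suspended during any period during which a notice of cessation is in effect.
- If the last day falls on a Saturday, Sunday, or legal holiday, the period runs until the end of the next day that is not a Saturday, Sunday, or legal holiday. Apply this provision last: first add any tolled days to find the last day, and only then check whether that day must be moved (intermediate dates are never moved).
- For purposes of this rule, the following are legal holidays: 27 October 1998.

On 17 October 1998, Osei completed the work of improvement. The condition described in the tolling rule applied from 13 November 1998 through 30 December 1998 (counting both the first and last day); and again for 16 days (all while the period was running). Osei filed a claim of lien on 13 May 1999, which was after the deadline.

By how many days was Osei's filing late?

112 days after 17 October 1998 is February 6, 1999.
From November 13, 1998 through December 30, 1998 inclusive is 48 days; tolling adds 48 days: February 6, 1999 + 48 days = March 26, 1999.
Tolling adds 16 days: March 26, 1999 + 16 days = April 11, 1999.
April 11, 1999 is Sunday. The next qualifying day is April 12, 1999.
The deadline is April 12, 1999; from April 12, 1999 to May 13, 1999 is 31 days.

31 days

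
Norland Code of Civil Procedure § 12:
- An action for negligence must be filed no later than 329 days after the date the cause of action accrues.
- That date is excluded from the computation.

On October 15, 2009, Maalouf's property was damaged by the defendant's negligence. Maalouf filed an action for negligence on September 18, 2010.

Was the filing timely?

329 days after October 15, 2009 is September 9, 2010.
The deadline is September 9, 2010; the filing on September 18, 2010 is after that date.

No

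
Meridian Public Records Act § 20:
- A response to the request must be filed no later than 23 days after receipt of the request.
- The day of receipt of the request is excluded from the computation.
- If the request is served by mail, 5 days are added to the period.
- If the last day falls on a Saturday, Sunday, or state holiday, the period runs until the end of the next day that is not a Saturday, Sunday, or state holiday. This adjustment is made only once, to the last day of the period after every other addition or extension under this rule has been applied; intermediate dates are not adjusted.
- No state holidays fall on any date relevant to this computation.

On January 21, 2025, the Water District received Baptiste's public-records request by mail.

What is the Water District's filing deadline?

23 days after January 21, 2025 is February 13, 2025.
Service was by mail, adding 5 days: February 13, 2025 + 5 days = February 18, 2025.
February 18, 2025 is a Tuesday and not a state holiday, so no extension applies.

February 18, 2025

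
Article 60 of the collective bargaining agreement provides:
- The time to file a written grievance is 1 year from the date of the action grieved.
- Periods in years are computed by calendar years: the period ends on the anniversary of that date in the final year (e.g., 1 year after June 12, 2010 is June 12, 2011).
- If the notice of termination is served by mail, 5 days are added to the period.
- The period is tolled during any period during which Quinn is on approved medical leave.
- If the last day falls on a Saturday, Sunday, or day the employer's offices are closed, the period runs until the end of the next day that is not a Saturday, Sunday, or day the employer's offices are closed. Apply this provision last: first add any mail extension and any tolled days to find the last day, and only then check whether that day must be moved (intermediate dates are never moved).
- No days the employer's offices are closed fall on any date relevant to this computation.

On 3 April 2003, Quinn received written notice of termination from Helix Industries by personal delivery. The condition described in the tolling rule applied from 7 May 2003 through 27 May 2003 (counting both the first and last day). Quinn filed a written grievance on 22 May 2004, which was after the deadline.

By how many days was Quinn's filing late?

1 year after 3 April 2003 is April 3, 2004.
Service was not by mail, so no mail extension applies.
From May 7, 2003 through May 27, 2003 inclusive is 21 days; tolling adds 21 days: April 3, 2004 + 21 days = April 24, 2004.
April 24, 2004 is Saturday; April 25, 2004 is Sunday. The next qualifying day is April 26, 2004.
The deadline is April 26, 2004; from April 26, 2004 to May 22, 2004 is 26 days.

26 days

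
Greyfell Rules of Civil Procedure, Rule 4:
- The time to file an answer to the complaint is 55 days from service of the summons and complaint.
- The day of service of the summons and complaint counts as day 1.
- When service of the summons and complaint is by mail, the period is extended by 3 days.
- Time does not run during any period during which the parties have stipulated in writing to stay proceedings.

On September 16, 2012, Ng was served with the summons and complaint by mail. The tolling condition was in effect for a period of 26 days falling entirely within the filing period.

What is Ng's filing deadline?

Counting September 16, 2012 as day 1, day 55 is November 9, 2012.
Service was by mail, adding 3 days: November 9, 2012 + 3 days = November 12, 2012.
Tolling adds 26 days: November 12, 2012 + 26 days = December 8, 2012.

December 8, 2012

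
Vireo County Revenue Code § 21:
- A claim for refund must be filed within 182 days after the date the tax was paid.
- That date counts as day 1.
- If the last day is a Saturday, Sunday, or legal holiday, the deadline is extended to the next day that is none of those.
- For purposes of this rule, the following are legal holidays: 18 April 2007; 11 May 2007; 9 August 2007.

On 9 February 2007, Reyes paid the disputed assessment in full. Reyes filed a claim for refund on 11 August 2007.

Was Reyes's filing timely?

Counting 9 February 2007 as day 1, day 182 is August 9, 2007.
August 9, 2007 is a listed holiday. The next qualifying day is August 10, 2007.
The deadline is August 10, 2007; the filing on August 11, 2007 is after that date.

No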